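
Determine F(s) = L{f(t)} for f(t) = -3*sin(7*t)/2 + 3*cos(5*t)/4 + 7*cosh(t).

F(s) = 3*s/(4*(s^2 + 25)) + 7*s/(s^2 - 1) - 21/(2*(s^2 + 49))

By linearity of the Laplace transform, transform each term separately.
(3/4)·[L{cos(5t)} = s/(s^2 + 25)]; (-3/2)·[L{sin(7t)} = 7/(s^2 + 49)]; (7)·[L{cosh(t)} = s/(s^2 - 1)].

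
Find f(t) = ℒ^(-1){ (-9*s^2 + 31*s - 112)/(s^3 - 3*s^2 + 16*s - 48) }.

Factor the denominator: s^3 - 3*s^2 + 16*s - 48 = (s - 3)*(s^2 + 16).
Partial fraction decomposition gives [-4/(s - 3)] + [-5*s/(s^2 + 16)] + [16/(s^2 + 16)].
Invert each term: -4/(s - 3) ↔ -4e^(3t); -5·s/(s^2 + 16) ↔ -5cos(4t); 4·4/(s^2 + 16) ↔ 4sin(4t).

f(t) = -4*exp(3*t) + 4*sin(4*t) - 5*cos(4*t)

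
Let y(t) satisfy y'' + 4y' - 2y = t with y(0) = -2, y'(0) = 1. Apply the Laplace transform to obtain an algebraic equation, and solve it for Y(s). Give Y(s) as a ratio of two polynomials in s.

Laplace-transform each side.
With L{y''} = s^2 Y - s·y(0) - y'(0) and L{y'} = sY - y(0), with y(0) = -2, y'(0) = 1: the LHS transforms to (s^2 + 4*s - 2)Y - (-2*s - 7).
The right side is L{t} = s^(-2).
So (s^2 + 4*s - 2)Y = s^(-2) + (-2*s - 7).
Solve for Y(s) and write it as one ratio of polynomials.

Y(s) = (-2*s^3 - 7*s^2 + 1)/(s^4 + 4*s^3 - 2*s^2)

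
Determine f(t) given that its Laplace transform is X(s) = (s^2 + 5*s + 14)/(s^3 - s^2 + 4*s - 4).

Factor the denominator: s^3 - s^2 + 4*s - 4 = (s - 1)*(s^2 + 4).
Partial fraction decomposition gives [4/(s - 1)] + [-3*s/(s^2 + 4)] + [2/(s^2 + 4)].
Invert each term: 4/(s - 1) ↔ 4e^(t); -3·s/(s^2 + 4) ↔ -3cos(2t); 1·2/(s^2 + 4) ↔ sin(2t).

f(t) = 4*exp(t) + sin(2*t) - 3*cos(2*t)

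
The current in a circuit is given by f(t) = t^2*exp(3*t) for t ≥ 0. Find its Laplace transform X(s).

X(s) = 2/(s - 3)^3

L{e^(3t)} = 1/(s - 3).
Then apply L{t^2·g(t)} = (-1)^2 d^2/ds^2[G(s)] with G(s) = 1/(s - 3):
differentiating 2 times and applying the sign gives 2/(s - 3)^3.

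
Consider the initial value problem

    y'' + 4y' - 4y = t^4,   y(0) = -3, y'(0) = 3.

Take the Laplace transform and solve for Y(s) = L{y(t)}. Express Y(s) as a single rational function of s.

Apply the Laplace transform to the equation.
The derivative rules (L{y''} = s^2 Y - s·y(0) - y'(0) and L{y'} = sY - y(0), with y(0) = -3, y'(0) = 3) turn the left side into (s^2 + 4*s - 4)Y - (-3*s - 9).
The right side is L{t^4} = 24/s^5.
So (s^2 + 4*s - 4)Y = 24/s^5 + (-3*s - 9).
Solve for Y(s) and write it as one ratio of polynomials.

Y(s) = (-3*s^6 - 9*s^5 + 24)/(s^7 + 4*s^6 - 4*s^5)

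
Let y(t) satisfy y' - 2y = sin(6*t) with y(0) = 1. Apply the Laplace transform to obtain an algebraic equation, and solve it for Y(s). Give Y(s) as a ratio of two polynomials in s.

Y(s) = (s^2 + 42)/(s^3 - 2*s^2 + 36*s - 72)

Laplace-transform each side.
The derivative rules (L{y'} = sY - y(0) = sY - 1) turn the left side into (s - 2)Y - (1).
The right side is L{sin(6*t)} = 6/(s^2 + 36).
So (s - 2)Y = 6/(s^2 + 36) + (1).
Solve for Y(s) and write it as one ratio of polynomials.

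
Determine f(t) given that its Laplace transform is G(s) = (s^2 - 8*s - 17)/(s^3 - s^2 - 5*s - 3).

Factor the denominator: s^3 - s^2 - 5*s - 3 = (s - 3)*(s + 1)^2.
Partial fraction decomposition gives [3/(s + 1)] + [2/(s + 1)^2] + [-2/(s - 3)].
Invert each term: 3/(s + 1) ↔ 3e^(-t); 2/(s + 1)^2 ↔ 2t·e^(-t); -2/(s - 3) ↔ -2e^(3t).

f(t) = 2*t*exp(-t) - 2*exp(3*t) + 3*exp(-t)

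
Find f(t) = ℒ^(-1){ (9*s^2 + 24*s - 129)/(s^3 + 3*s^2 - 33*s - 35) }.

f(t) = 3*exp(5*t) + 4*exp(-t) + 2*exp(-7*t)

Factor the denominator: s^3 + 3*s^2 - 33*s - 35 = (s - 5)*(s + 1)*(s + 7).
Partial fraction decomposition gives [3/(s - 5)] + [4/(s + 1)] + [2/(s + 7)].
Invert each term: 3/(s - 5) ↔ 3e^(5t); 4/(s + 1) ↔ 4e^(-t); 2/(s + 7) ↔ 2e^(-7t).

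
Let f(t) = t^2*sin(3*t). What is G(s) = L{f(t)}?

L{sin(3t)} = 3/(s^2 + 9).
Then apply L{t^2·g(t)} = (-1)^2 d^2/ds^2[H(s)] with H(s) = 3/(s^2 + 9):
differentiating 2 times and applying the sign gives 18*(s^2 - 3)/(s^2 + 9)^3.

G(s) = 18*(s^2 - 3)/(s^2 + 9)^3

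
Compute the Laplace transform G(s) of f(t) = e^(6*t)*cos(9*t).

G(s) = (s - 6)/((s - 6)^2 + 81)

L{cos(9t)} = s/(s^2 + 81).
By the first shifting theorem, multiplying by e^(6t) replaces s with s - 6.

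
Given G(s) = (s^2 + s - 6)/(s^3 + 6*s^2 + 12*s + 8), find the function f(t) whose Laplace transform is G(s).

Factor the denominator: s^3 + 6*s^2 + 12*s + 8 = (s + 2)^3.
Partial fraction decomposition gives [1/(s + 2)] + [-3/(s + 2)^2] + [-4/(s + 2)^3].
Invert each term: 1/(s + 2) ↔ e^(-2t); -3/(s + 2)^2 ↔ -3t·e^(-2t); -4/(s + 2)^3 ↔ (-2)t^2·e^(-2t).

f(t) = -2*t^2*exp(-2*t) - 3*t*exp(-2*t) + exp(-2*t)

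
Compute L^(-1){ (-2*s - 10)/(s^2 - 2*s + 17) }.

-3*exp(t)*sin(4*t) - 2*exp(t)*cos(4*t)

Complete the square in the denominator: s^2 - 2*s + 17 = (s - 1)^2 + 4^2.
Split the numerator to match: -2*s - 10 = -2·(s - 1) - 3·4.
Invert each term: -2·(s - 1)/((s - 1)^2 + 16) ↔ -2e^(t)cos(4t); -3·4/((s - 1)^2 + 16) ↔ -3e^(t)sin(4t).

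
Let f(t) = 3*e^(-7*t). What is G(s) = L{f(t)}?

L{3} = 3/s.
By the first shifting theorem, multiplying by e^(-7t) replaces s with s + 7.

G(s) = 3/(s + 7)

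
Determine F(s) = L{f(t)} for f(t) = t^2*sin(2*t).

L{sin(2t)} = 2/(s^2 + 4).
Then apply L{t^2·g(t)} = (-1)^2 d^2/ds^2[G(s)] with G(s) = 2/(s^2 + 4):
differentiating 2 times and applying the sign gives 4*(3*s^2 - 4)/(s^2 + 4)^3.

F(s) = 4*(3*s^2 - 4)/(s^2 + 4)^3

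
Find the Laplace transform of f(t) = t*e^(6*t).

(s - 6)^(-2)

L{e^(6t)} = 1/(s - 6).
Then apply L{t·g(t)} = -d/ds[H(s)] with H(s) = 1/(s - 6):
differentiating 1 time and applying the sign gives (s - 6)^(-2).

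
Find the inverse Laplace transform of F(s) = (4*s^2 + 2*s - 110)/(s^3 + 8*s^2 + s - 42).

Factor the denominator: s^3 + 8*s^2 + s - 42 = (s - 2)*(s + 3)*(s + 7).
Partial fraction decomposition gives [-2/(s - 2)] + [4/(s + 3)] + [2/(s + 7)].
Invert each term: -2/(s - 2) ↔ -2e^(2t); 4/(s + 3) ↔ 4e^(-3t); 2/(s + 7) ↔ 2e^(-7t).

-2*exp(2*t) + 4*exp(-3*t) + 2*exp(-7*t)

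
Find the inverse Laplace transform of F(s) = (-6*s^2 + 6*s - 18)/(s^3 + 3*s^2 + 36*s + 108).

3*sin(6*t) - 4*cos(6*t) - 2*exp(-3*t)

Factor the denominator: s^3 + 3*s^2 + 36*s + 108 = (s + 3)*(s^2 + 36).
Partial fraction decomposition gives [-2/(s + 3)] + [-4*s/(s^2 + 36)] + [18/(s^2 + 36)].
Invert each term: -2/(s + 3) ↔ -2e^(-3t); -4·s/(s^2 + 36) ↔ -4cos(6t); 3·6/(s^2 + 36) ↔ 3sin(6t).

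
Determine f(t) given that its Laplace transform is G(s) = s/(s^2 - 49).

f(t) = cosh(7*t)

Since L{cosh(7t)} = s/(s^2 - 49), the inverse is cosh(7*t).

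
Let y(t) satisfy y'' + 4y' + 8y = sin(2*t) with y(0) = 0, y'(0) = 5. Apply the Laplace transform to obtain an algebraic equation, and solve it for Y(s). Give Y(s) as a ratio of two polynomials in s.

Laplace-transform each side.
Using L{y''} = s^2 Y - s·y(0) - y'(0) and L{y'} = sY - y(0), with y(0) = 0, y'(0) = 5, the left side becomes (s^2 + 4*s + 8)Y - (5).
The right side is L{sin(2*t)} = 2/(s^2 + 4).
So (s^2 + 4*s + 8)Y = 2/(s^2 + 4) + (5).
Solve for Y(s) and write it as one ratio of polynomials.

Y(s) = (5*s^2 + 22)/(s^4 + 4*s^3 + 12*s^2 + 16*s + 32)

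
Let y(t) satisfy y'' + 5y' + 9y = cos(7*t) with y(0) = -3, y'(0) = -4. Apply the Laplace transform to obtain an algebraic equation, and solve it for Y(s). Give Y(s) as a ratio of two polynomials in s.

Y(s) = (-3*s^3 - 19*s^2 - 146*s - 931)/(s^4 + 5*s^3 + 58*s^2 + 245*s + 441)

Take the Laplace transform of both sides.
The derivative rules (L{y''} = s^2 Y - s·y(0) - y'(0) and L{y'} = sY - y(0), with y(0) = -3, y'(0) = -4) turn the left side into (s^2 + 5*s + 9)Y - (-3*s - 19).
The right side is L{cos(7*t)} = s/(s^2 + 49).
So (s^2 + 5*s + 9)Y = s/(s^2 + 49) + (-3*s - 19).
Divide through and combine into a single rational function.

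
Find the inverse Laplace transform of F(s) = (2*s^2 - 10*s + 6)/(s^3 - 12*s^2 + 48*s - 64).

Factor the denominator: s^3 - 12*s^2 + 48*s - 64 = (s - 4)^3.
Partial fraction decomposition gives [2/(s - 4)] + [6/(s - 4)^2] + [-2/(s - 4)^3].
Invert each term: 2/(s - 4) ↔ 2e^(4t); 6/(s - 4)^2 ↔ 6t·e^(4t); -2/(s - 4)^3 ↔ (-1)t^2·e^(4t).

-t^2*exp(4*t) + 6*t*exp(4*t) + 2*exp(4*t)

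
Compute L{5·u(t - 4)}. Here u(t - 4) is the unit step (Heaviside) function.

5*exp(-4*s)/s

By the second shifting theorem, L{u(t - c)·g(t - c)} = e^(-cs)·G(s) with c = 4 and G(s) = L{g(t)}.
L{5} = 5/s.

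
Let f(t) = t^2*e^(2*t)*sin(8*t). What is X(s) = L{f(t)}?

X(s) = 16*(3*s^2 - 12*s - 52)/(s^2 - 4*s + 68)^3

L{sin(8t)} = 8/(s^2 + 64).
Multiplying by e^(2t) shifts s → s - 2, so L{e^(2*t)*sin(8*t)} = 8/((s - 2)^2 + 64).
Then apply L{t^2·g(t)} = (-1)^2 d^2/ds^2[G(s)] with G(s) = 8/((s - 2)^2 + 64):
differentiating 2 times and applying the sign gives 16*(3*s^2 - 12*s - 52)/(s^2 - 4*s + 68)^3.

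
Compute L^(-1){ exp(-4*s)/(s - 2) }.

Heaviside(t - 4)*(exp(2*t - 8))

The factor e^(-4s) signals a time shift by c = 4 (second shifting theorem).
L{e^(2t)} = 1/(s - 2), so L^-1{1/(s - 2)} = exp(2*t).
Hence the inverse is u(t - 4) times that function evaluated at t - 4.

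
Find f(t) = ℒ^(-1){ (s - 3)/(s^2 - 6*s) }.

f(t) = exp(3*t)*cosh(3*t)

Rewrite the denominator: s^2 - 6*s = (s - 3)^2 - 9.
The form in (s - 3) signals a first-shifting-theorem factor e^(3t).
Since L{cosh(3t)} = s/(s^2 - 9), the inverse is exp(3*t)*cosh(3*t).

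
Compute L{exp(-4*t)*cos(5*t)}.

L{cos(5t)} = s/(s^2 + 25).
By the first shifting theorem, multiplying by e^(-4t) replaces s with s + 4.

(s + 4)/((s + 4)^2 + 25)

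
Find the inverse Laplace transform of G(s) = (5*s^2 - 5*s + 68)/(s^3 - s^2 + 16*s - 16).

4*exp(t) - sin(4*t) + cos(4*t)

Factor the denominator: s^3 - s^2 + 16*s - 16 = (s - 1)*(s^2 + 16).
Partial fraction decomposition gives [4/(s - 1)] + [s/(s^2 + 16)] + [-4/(s^2 + 16)].
Invert each term: 4/(s - 1) ↔ 4e^(t); 1·s/(s^2 + 16) ↔ cos(4t); -1·4/(s^2 + 16) ↔ -sin(4t).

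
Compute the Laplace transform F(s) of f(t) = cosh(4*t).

L{cosh(4t)} = s/(s^2 - 16).

F(s) = s/(s^2 - 16)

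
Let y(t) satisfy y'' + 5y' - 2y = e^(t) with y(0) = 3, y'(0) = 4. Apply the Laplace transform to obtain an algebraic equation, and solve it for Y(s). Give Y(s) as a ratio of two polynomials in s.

Y(s) = (3*s^2 + 16*s - 18)/(s^3 + 4*s^2 - 7*s + 2)

Apply the Laplace transform to the equation.
The derivative rules (L{y''} = s^2 Y - s·y(0) - y'(0) and L{y'} = sY - y(0), with y(0) = 3, y'(0) = 4) turn the left side into (s^2 + 5*s - 2)Y - (3*s + 19).
The right side is L{e^(t)} = 1/(s - 1).
So (s^2 + 5*s - 2)Y = 1/(s - 1) + (3*s + 19).
Isolate Y and clear denominators.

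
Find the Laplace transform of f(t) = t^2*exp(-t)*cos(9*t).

2*(s + 1)*(s^2 + 2*s - 242)/(s^2 + 2*s + 82)^3

L{cos(9t)} = s/(s^2 + 81).
Multiplying by e^(-t) shifts s → s + 1, so L{exp(-t)*cos(9*t)} = (s + 1)/((s + 1)^2 + 81).
Then apply L{t^2·g(t)} = (-1)^2 d^2/ds^2[G(s)] with G(s) = (s + 1)/((s + 1)^2 + 81):
differentiating 2 times and applying the sign gives 2*(s + 1)*(s^2 + 2*s - 242)/(s^2 + 2*s + 82)^3.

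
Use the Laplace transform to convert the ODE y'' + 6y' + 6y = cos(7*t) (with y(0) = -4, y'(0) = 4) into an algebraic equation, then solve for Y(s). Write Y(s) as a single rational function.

Laplace-transform each side.
With L{y''} = s^2 Y - s·y(0) - y'(0) and L{y'} = sY - y(0), with y(0) = -4, y'(0) = 4: the LHS transforms to (s^2 + 6*s + 6)Y - (-4*s - 20).
The right side is L{cos(7*t)} = s/(s^2 + 49).
So (s^2 + 6*s + 6)Y = s/(s^2 + 49) + (-4*s - 20).
Isolate Y and clear denominators.

Y(s) = (-4*s^3 - 20*s^2 - 195*s - 980)/(s^4 + 6*s^3 + 55*s^2 + 294*s + 294)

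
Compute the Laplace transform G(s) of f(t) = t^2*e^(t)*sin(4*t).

L{sin(4t)} = 4/(s^2 + 16).
Multiplying by e^(t) shifts s → s - 1, so L{e^(t)*sin(4*t)} = 4/((s - 1)^2 + 16).
Then apply L{t^2·g(t)} = (-1)^2 d^2/ds^2[H(s)] with H(s) = 4/((s - 1)^2 + 16):
differentiating 2 times and applying the sign gives 8*(3*s^2 - 6*s - 13)/(s^2 - 2*s + 17)^3.

G(s) = 8*(3*s^2 - 6*s - 13)/(s^2 - 2*s + 17)^3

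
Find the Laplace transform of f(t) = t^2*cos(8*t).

2*s*(s^2 - 192)/(s^2 + 64)^3

L{cos(8t)} = s/(s^2 + 64).
Then apply L{t^2·g(t)} = (-1)^2 d^2/ds^2[G(s)] with G(s) = s/(s^2 + 64):
differentiating 2 times and applying the sign gives 2*s*(s^2 - 192)/(s^2 + 64)^3.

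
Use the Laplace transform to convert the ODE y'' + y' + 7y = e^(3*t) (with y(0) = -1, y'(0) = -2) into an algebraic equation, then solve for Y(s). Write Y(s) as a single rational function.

Y(s) = (-s^2 + 10)/(s^3 - 2*s^2 + 4*s - 21)

Apply the Laplace transform to the equation.
The derivative rules (L{y''} = s^2 Y - s·y(0) - y'(0) and L{y'} = sY - y(0), with y(0) = -1, y'(0) = -2) turn the left side into (s^2 + s + 7)Y - (-s - 3).
The right side is L{e^(3*t)} = 1/(s - 3).
So (s^2 + s + 7)Y = 1/(s - 3) + (-s - 3).
Divide through and combine into a single rational function.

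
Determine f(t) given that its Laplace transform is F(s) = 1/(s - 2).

Since L{e^(2t)} = 1/(s - 2), the inverse is e^(2*t).

f(t) = exp(2*t)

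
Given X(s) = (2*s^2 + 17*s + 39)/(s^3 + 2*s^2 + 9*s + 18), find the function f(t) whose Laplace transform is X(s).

Factor the denominator: s^3 + 2*s^2 + 9*s + 18 = (s + 2)*(s^2 + 9).
Partial fraction decomposition gives [1/(s + 2)] + [s/(s^2 + 9)] + [15/(s^2 + 9)].
Invert each term: 1/(s + 2) ↔ e^(-2t); 1·s/(s^2 + 9) ↔ cos(3t); 5·3/(s^2 + 9) ↔ 5sin(3t).

f(t) = 5*sin(3*t) + cos(3*t) + exp(-2*t)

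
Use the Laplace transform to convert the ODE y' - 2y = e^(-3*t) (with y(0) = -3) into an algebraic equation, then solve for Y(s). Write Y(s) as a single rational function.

Y(s) = (-3*s - 8)/(s^2 + s - 6)

Laplace-transform each side.
With L{y'} = sY - y(0) = sY - (-3): the LHS transforms to (s - 2)Y - (-3).
The right side is L{e^(-3*t)} = 1/(s + 3).
So (s - 2)Y = 1/(s + 3) + (-3).
Solve for Y(s) and write it as one ratio of polynomials.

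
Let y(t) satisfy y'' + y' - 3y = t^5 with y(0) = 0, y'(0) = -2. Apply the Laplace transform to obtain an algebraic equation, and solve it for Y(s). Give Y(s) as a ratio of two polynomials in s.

Y(s) = (-2*s^6 + 120)/(s^8 + s^7 - 3*s^6)

Apply the Laplace transform to the equation.
The derivative rules (L{y''} = s^2 Y - s·y(0) - y'(0) and L{y'} = sY - y(0), with y(0) = 0, y'(0) = -2) turn the left side into (s^2 + s - 3)Y - (-2).
The right side is L{t^5} = 120/s^6.
So (s^2 + s - 3)Y = 120/s^6 + (-2).
Isolate Y and clear denominators.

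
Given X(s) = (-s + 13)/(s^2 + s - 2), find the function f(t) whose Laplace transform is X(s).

Factor the denominator: s^2 + s - 2 = (s - 1)*(s + 2).
Partial fraction decomposition gives [-5/(s + 2)] + [4/(s - 1)].
Invert each term: -5/(s + 2) ↔ -5e^(-2t); 4/(s - 1) ↔ 4e^(t).

f(t) = 4*exp(t) - 5*exp(-2*t)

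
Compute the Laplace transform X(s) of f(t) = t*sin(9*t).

L{sin(9t)} = 9/(s^2 + 81).
Then apply L{t·g(t)} = -d/ds[G(s)] with G(s) = 9/(s^2 + 81):
differentiating 1 time and applying the sign gives 18*s/(s^2 + 81)^2.

X(s) = 18*s/(s^2 + 81)^2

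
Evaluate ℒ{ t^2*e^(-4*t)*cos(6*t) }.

2*(s + 4)*(s^2 + 8*s - 92)/(s^2 + 8*s + 52)^3

L{cos(6t)} = s/(s^2 + 36).
Multiplying by e^(-4t) shifts s → s + 4, so L{e^(-4*t)*cos(6*t)} = (s + 4)/((s + 4)^2 + 36).
Then apply L{t^2·g(t)} = (-1)^2 d^2/ds^2[H(s)] with H(s) = (s + 4)/((s + 4)^2 + 36):
differentiating 2 times and applying the sign gives 2*(s + 4)*(s^2 + 8*s - 92)/(s^2 + 8*s + 52)^3.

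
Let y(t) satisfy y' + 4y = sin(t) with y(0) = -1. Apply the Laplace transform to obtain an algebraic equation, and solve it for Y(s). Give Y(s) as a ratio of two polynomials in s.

Apply the Laplace transform to the equation.
Using L{y'} = sY - y(0) = sY - (-1), the left side becomes (s + 4)Y - (-1).
The right side is L{sin(t)} = 1/(s^2 + 1).
So (s + 4)Y = 1/(s^2 + 1) + (-1).
Divide through and combine into a single rational function.

Y(s) = -s^2/(s^3 + 4*s^2 + s + 4)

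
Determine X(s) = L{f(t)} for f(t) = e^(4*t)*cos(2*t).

X(s) = (s - 4)/((s - 4)^2 + 4)

L{cos(2t)} = s/(s^2 + 4).
By the first shifting theorem, multiplying by e^(4t) replaces s with s - 4.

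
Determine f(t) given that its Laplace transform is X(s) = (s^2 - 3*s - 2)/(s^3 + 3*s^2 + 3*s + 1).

f(t) = t^2*exp(-t) - 5*t*exp(-t) + exp(-t)

Factor the denominator: s^3 + 3*s^2 + 3*s + 1 = (s + 1)^3.
Partial fraction decomposition gives [1/(s + 1)] + [-5/(s + 1)^2] + [2/(s + 1)^3].
Invert each term: 1/(s + 1) ↔ e^(-t); -5/(s + 1)^2 ↔ -5t·e^(-t); 2/(s + 1)^3 ↔ (1)t^2·e^(-t).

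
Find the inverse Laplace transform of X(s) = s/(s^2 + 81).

cos(9*t)

Since L{cos(9t)} = s/(s^2 + 81), the inverse is cos(9*t).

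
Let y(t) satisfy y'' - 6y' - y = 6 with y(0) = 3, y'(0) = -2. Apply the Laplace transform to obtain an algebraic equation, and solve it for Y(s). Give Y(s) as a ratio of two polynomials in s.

Take the Laplace transform of both sides.
The derivative rules (L{y''} = s^2 Y - s·y(0) - y'(0) and L{y'} = sY - y(0), with y(0) = 3, y'(0) = -2) turn the left side into (s^2 - 6*s - 1)Y - (3*s - 20).
The right side is L{6} = 6/s.
So (s^2 - 6*s - 1)Y = 6/s + (3*s - 20).
Isolate Y and clear denominators.

Y(s) = (3*s^2 - 20*s + 6)/(s^3 - 6*s^2 - s)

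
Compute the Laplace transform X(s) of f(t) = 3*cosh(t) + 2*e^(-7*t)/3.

Apply the Laplace transform termwise.
(3)·[L{cosh(t)} = s/(s^2 - 1)]; (2/3)·[L{e^(-7t)} = 1/(s + 7)].

X(s) = 3*s/(s^2 - 1) + 2/(3*(s + 7))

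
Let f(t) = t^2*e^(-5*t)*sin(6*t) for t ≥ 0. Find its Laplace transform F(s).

F(s) = 36*(s^2 + 10*s + 13)/(s^2 + 10*s + 61)^3

L{sin(6t)} = 6/(s^2 + 36).
Multiplying by e^(-5t) shifts s → s + 5, so L{e^(-5*t)*sin(6*t)} = 6/((s + 5)^2 + 36).
Then apply L{t^2·g(t)} = (-1)^2 d^2/ds^2[G(s)] with G(s) = 6/((s + 5)^2 + 36):
differentiating 2 times and applying the sign gives 36*(s^2 + 10*s + 13)/(s^2 + 10*s + 61)^3.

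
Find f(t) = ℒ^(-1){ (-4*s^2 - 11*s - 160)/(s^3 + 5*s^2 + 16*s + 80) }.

f(t) = -4*sin(4*t) + cos(4*t) - 5*exp(-5*t)

Factor the denominator: s^3 + 5*s^2 + 16*s + 80 = (s + 5)*(s^2 + 16).
Partial fraction decomposition gives [-5/(s + 5)] + [s/(s^2 + 16)] + [-16/(s^2 + 16)].
Invert each term: -5/(s + 5) ↔ -5e^(-5t); 1·s/(s^2 + 16) ↔ cos(4t); -4·4/(s^2 + 16) ↔ -4sin(4t).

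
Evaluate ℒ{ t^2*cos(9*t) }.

2*s*(s^2 - 243)/(s^2 + 81)^3

L{cos(9t)} = s/(s^2 + 81).
Then apply L{t^2·g(t)} = (-1)^2 d^2/ds^2[G(s)] with G(s) = s/(s^2 + 81):
differentiating 2 times and applying the sign gives 2*s*(s^2 - 243)/(s^2 + 81)^3.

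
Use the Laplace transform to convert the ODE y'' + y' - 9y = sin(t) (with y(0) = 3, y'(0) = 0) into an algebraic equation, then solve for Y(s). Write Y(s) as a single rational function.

Take the Laplace transform of both sides.
Using L{y''} = s^2 Y - s·y(0) - y'(0) and L{y'} = sY - y(0), with y(0) = 3, y'(0) = 0, the left side becomes (s^2 + s - 9)Y - (3*s + 3).
The right side is L{sin(t)} = 1/(s^2 + 1).
So (s^2 + s - 9)Y = 1/(s^2 + 1) + (3*s + 3).
Solve for Y(s) and write it as one ratio of polynomials.

Y(s) = (3*s^3 + 3*s^2 + 3*s + 4)/(s^4 + s^3 - 8*s^2 + s - 9)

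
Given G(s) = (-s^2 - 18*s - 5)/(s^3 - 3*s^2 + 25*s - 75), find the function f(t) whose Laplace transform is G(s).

Factor the denominator: s^3 - 3*s^2 + 25*s - 75 = (s - 3)*(s^2 + 25).
Partial fraction decomposition gives [-2/(s - 3)] + [s/(s^2 + 25)] + [-15/(s^2 + 25)].
Invert each term: -2/(s - 3) ↔ -2e^(3t); 1·s/(s^2 + 25) ↔ cos(5t); -3·5/(s^2 + 25) ↔ -3sin(5t).

f(t) = -2*exp(3*t) - 3*sin(5*t) + cos(5*t)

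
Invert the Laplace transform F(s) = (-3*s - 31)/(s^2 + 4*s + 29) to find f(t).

Complete the square in the denominator: s^2 + 4*s + 29 = (s + 2)^2 + 5^2.
Split the numerator to match: -3*s - 31 = -3·(s + 2) - 5·5.
Invert each term: -3·(s + 2)/((s + 2)^2 + 25) ↔ -3e^(-2t)cos(5t); -5·5/((s + 2)^2 + 25) ↔ -5e^(-2t)sin(5t).

f(t) = -5*exp(-2*t)*sin(5*t) - 3*exp(-2*t)*cos(5*t)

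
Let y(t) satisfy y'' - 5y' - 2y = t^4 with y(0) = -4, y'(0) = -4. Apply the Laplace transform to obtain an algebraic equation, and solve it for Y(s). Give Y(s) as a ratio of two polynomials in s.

Apply the Laplace transform to the equation.
With L{y''} = s^2 Y - s·y(0) - y'(0) and L{y'} = sY - y(0), with y(0) = -4, y'(0) = -4: the LHS transforms to (s^2 - 5*s - 2)Y - (-4*s + 16).
The right side is L{t^4} = 24/s^5.
So (s^2 - 5*s - 2)Y = 24/s^5 + (-4*s + 16).
Solve for Y(s) and write it as one ratio of polynomials.

Y(s) = (-4*s^6 + 16*s^5 + 24)/(s^7 - 5*s^6 - 2*s^5)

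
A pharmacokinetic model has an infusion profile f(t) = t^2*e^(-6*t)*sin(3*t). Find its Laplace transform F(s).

L{sin(3t)} = 3/(s^2 + 9).
Multiplying by e^(-6t) shifts s → s + 6, so L{e^(-6*t)*sin(3*t)} = 3/((s + 6)^2 + 9).
Then apply L{t^2·g(t)} = (-1)^2 d^2/ds^2[G(s)] with G(s) = 3/((s + 6)^2 + 9):
differentiating 2 times and applying the sign gives 18*(s^2 + 12*s + 33)/(s^2 + 12*s + 45)^3.

F(s) = 18*(s^2 + 12*s + 33)/(s^2 + 12*s + 45)^3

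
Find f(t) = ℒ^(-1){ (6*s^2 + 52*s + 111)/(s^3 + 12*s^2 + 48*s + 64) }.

f(t) = -t^2*exp(-4*t)/2 + 4*t*exp(-4*t) + 6*exp(-4*t)

Factor the denominator: s^3 + 12*s^2 + 48*s + 64 = (s + 4)^3.
Partial fraction decomposition gives [6/(s + 4)] + [4/(s + 4)^2] + [-1/(s + 4)^3].
Invert each term: 6/(s + 4) ↔ 6e^(-4t); 4/(s + 4)^2 ↔ 4t·e^(-4t); -1/(s + 4)^3 ↔ (-1/2)t^2·e^(-4t).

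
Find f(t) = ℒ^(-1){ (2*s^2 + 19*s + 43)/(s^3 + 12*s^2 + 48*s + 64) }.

Factor the denominator: s^3 + 12*s^2 + 48*s + 64 = (s + 4)^3.
Partial fraction decomposition gives [2/(s + 4)] + [3/(s + 4)^2] + [-1/(s + 4)^3].
Invert each term: 2/(s + 4) ↔ 2e^(-4t); 3/(s + 4)^2 ↔ 3t·e^(-4t); -1/(s + 4)^3 ↔ (-1/2)t^2·e^(-4t).

f(t) = -t^2*exp(-4*t)/2 + 3*t*exp(-4*t) + 2*exp(-4*t)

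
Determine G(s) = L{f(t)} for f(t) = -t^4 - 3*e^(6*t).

G(s) = -3/(s - 6) - 24/s^5

The transform is linear, so treat each term independently.
(-3)·[L{e^(6t)} = 1/(s - 6)]; (-1)·[L{t^4} = 4!/s^5 = 24/s^5].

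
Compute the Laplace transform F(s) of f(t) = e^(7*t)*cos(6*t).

L{cos(6t)} = s/(s^2 + 36).
By the first shifting theorem, multiplying by e^(7t) replaces s with s - 7.

F(s) = (s - 7)/((s - 7)^2 + 36)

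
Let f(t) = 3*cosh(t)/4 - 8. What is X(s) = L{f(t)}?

X(s) = 3*s/(4*(s^2 - 1)) - 8/s

The transform is linear, so treat each term independently.
L{-8} = -8/s; (3/4)·[L{cosh(t)} = s/(s^2 - 1)].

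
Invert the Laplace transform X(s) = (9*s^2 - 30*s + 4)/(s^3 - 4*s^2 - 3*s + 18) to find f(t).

f(t) = -t*exp(3*t) + 5*exp(3*t) + 4*exp(-2*t)

Factor the denominator: s^3 - 4*s^2 - 3*s + 18 = (s - 3)^2*(s + 2).
Partial fraction decomposition gives [5/(s - 3)] + [-1/(s - 3)^2] + [4/(s + 2)].
Invert each term: 5/(s - 3) ↔ 5e^(3t); -1/(s - 3)^2 ↔ -t·e^(3t); 4/(s + 2) ↔ 4e^(-2t).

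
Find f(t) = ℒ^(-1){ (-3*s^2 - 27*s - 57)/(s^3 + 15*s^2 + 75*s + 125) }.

Factor the denominator: s^3 + 15*s^2 + 75*s + 125 = (s + 5)^3.
Partial fraction decomposition gives [-3/(s + 5)] + [3/(s + 5)^2] + [3/(s + 5)^3].
Invert each term: -3/(s + 5) ↔ -3e^(-5t); 3/(s + 5)^2 ↔ 3t·e^(-5t); 3/(s + 5)^3 ↔ (3/2)t^2·e^(-5t).

f(t) = 3*t^2*exp(-5*t)/2 + 3*t*exp(-5*t) - 3*exp(-5*t)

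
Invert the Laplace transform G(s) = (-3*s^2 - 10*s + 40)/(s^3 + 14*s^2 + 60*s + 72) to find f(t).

f(t) = 2*t*exp(-6*t) + 3*exp(-2*t) - 6*exp(-6*t)

Factor the denominator: s^3 + 14*s^2 + 60*s + 72 = (s + 2)*(s + 6)^2.
Partial fraction decomposition gives [-6/(s + 6)] + [2/(s + 6)^2] + [3/(s + 2)].
Invert each term: -6/(s + 6) ↔ -6e^(-6t); 2/(s + 6)^2 ↔ 2t·e^(-6t); 3/(s + 2) ↔ 3e^(-2t).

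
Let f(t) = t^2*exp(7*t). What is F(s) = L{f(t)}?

L{e^(7t)} = 1/(s - 7).
Then apply L{t^2·g(t)} = (-1)^2 d^2/ds^2[G(s)] with G(s) = 1/(s - 7):
differentiating 2 times and applying the sign gives 2/(s - 7)^3.

F(s) = 2/(s - 7)^3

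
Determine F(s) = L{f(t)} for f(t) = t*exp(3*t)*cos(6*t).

F(s) = (s - 9)*(s + 3)/(s^2 - 6*s + 45)^2

L{cos(6t)} = s/(s^2 + 36).
Multiplying by e^(3t) shifts s → s - 3, so L{exp(3*t)*cos(6*t)} = (s - 3)/((s - 3)^2 + 36).
Then apply L{t·g(t)} = -d/ds[G(s)] with G(s) = (s - 3)/((s - 3)^2 + 36):
differentiating 1 time and applying the sign gives (s - 9)*(s + 3)/(s^2 - 6*s + 45)^2.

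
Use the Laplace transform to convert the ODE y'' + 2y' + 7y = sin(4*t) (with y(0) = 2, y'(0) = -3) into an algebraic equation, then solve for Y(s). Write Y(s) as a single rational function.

Transform both sides with L{·}.
Using L{y''} = s^2 Y - s·y(0) - y'(0) and L{y'} = sY - y(0), with y(0) = 2, y'(0) = -3, the left side becomes (s^2 + 2*s + 7)Y - (2*s + 1).
The right side is L{sin(4*t)} = 4/(s^2 + 16).
So (s^2 + 2*s + 7)Y = 4/(s^2 + 16) + (2*s + 1).
Isolate Y and clear denominators.

Y(s) = (2*s^3 + s^2 + 32*s + 20)/(s^4 + 2*s^3 + 23*s^2 + 32*s + 112)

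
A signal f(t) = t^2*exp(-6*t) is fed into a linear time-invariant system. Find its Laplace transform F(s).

F(s) = 2/(s + 6)^3

L{e^(-6t)} = 1/(s + 6).
Then apply L{t^2·g(t)} = (-1)^2 d^2/ds^2[G(s)] with G(s) = 1/(s + 6):
differentiating 2 times and applying the sign gives 2/(s + 6)^3.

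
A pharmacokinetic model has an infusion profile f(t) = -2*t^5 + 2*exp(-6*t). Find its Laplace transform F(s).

By linearity of the Laplace transform, transform each term separately.
(2)·[L{e^(-6t)} = 1/(s + 6)]; (-2)·[L{t^5} = 5!/s^6 = 120/s^6].

F(s) = 2/(s + 6) - 240/s^6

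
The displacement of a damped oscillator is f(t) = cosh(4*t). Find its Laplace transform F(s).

L{cosh(4t)} = s/(s^2 - 16).

F(s) = s/(s^2 - 16)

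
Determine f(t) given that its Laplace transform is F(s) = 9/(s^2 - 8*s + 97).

f(t) = exp(4*t)*sin(9*t)

Rewrite the denominator: s^2 - 8*s + 97 = (s - 4)^2 + 81.
The form in (s - 4) signals a first-shifting-theorem factor e^(4t).
Since L{sin(9t)} = 9/(s^2 + 81), the inverse is e^(4*t)*sin(9*t).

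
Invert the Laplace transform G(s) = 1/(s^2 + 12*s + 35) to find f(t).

f(t) = exp(-6*t)*sinh(t)

Rewrite the denominator: s^2 + 12*s + 35 = (s + 6)^2 - 1.
The form in (s + 6) signals a first-shifting-theorem factor e^(-6t).
Since L{sinh(t)} = 1/(s^2 - 1), the inverse is exp(-6*t)*sinh(t).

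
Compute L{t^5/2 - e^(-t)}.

-1/(s + 1) + 60/s^6

The transform is linear, so treat each term independently.
(1/2)·[L{t^5} = 5!/s^6 = 120/s^6]; (-1)·[L{e^(-t)} = 1/(s + 1)].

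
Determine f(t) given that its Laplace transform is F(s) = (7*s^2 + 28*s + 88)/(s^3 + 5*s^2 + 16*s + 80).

f(t) = 2*sin(4*t) + 4*cos(4*t) + 3*exp(-5*t)

Factor the denominator: s^3 + 5*s^2 + 16*s + 80 = (s + 5)*(s^2 + 16).
Partial fraction decomposition gives [3/(s + 5)] + [4*s/(s^2 + 16)] + [8/(s^2 + 16)].
Invert each term: 3/(s + 5) ↔ 3e^(-5t); 4·s/(s^2 + 16) ↔ 4cos(4t); 2·4/(s^2 + 16) ↔ 2sin(4t).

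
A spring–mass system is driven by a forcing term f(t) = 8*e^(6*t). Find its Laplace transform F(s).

L{8} = 8/s.
By the first shifting theorem, multiplying by e^(6t) replaces s with s - 6.

F(s) = 8/(s - 6)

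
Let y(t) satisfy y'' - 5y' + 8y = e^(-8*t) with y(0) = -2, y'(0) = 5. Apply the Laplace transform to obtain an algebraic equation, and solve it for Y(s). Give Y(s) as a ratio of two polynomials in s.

Take the Laplace transform of both sides.
With L{y''} = s^2 Y - s·y(0) - y'(0) and L{y'} = sY - y(0), with y(0) = -2, y'(0) = 5: the LHS transforms to (s^2 - 5*s + 8)Y - (-2*s + 15).
The right side is L{e^(-8*t)} = 1/(s + 8).
So (s^2 - 5*s + 8)Y = 1/(s + 8) + (-2*s + 15).
Divide through and combine into a single rational function.

Y(s) = (-2*s^2 - s + 121)/(s^3 + 3*s^2 - 32*s + 64)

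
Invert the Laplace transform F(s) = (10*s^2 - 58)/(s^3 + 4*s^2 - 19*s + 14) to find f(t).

f(t) = -2*exp(2*t) + 6*exp(t) + 6*exp(-7*t)

Factor the denominator: s^3 + 4*s^2 - 19*s + 14 = (s - 2)*(s - 1)*(s + 7).
Partial fraction decomposition gives [-2/(s - 2)] + [6/(s - 1)] + [6/(s + 7)].
Invert each term: -2/(s - 2) ↔ -2e^(2t); 6/(s - 1) ↔ 6e^(t); 6/(s + 7) ↔ 6e^(-7t).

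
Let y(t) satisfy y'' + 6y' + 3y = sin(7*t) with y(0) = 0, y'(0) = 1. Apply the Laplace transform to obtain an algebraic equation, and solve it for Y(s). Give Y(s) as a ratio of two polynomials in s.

Apply the Laplace transform to the equation.
The derivative rules (L{y''} = s^2 Y - s·y(0) - y'(0) and L{y'} = sY - y(0), with y(0) = 0, y'(0) = 1) turn the left side into (s^2 + 6*s + 3)Y - (1).
The right side is L{sin(7*t)} = 7/(s^2 + 49).
So (s^2 + 6*s + 3)Y = 7/(s^2 + 49) + (1).
Solve for Y(s) and write it as one ratio of polynomials.

Y(s) = (s^2 + 56)/(s^4 + 6*s^3 + 52*s^2 + 294*s + 147)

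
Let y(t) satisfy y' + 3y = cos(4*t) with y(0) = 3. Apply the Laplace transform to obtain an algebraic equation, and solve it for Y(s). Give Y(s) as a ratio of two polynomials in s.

Transform both sides with L{·}.
Using L{y'} = sY - y(0) = sY - 3, the left side becomes (s + 3)Y - (3).
The right side is L{cos(4*t)} = s/(s^2 + 16).
So (s + 3)Y = s/(s^2 + 16) + (3).
Solve for Y(s) and write it as one ratio of polynomials.

Y(s) = (3*s^2 + s + 48)/(s^3 + 3*s^2 + 16*s + 48)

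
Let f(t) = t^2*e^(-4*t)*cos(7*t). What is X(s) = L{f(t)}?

X(s) = 2*(s + 4)*(s^2 + 8*s - 131)/(s^2 + 8*s + 65)^3

L{cos(7t)} = s/(s^2 + 49).
Multiplying by e^(-4t) shifts s → s + 4, so L{e^(-4*t)*cos(7*t)} = (s + 4)/((s + 4)^2 + 49).
Then apply L{t^2·g(t)} = (-1)^2 d^2/ds^2[G(s)] with G(s) = (s + 4)/((s + 4)^2 + 49):
differentiating 2 times and applying the sign gives 2*(s + 4)*(s^2 + 8*s - 131)/(s^2 + 8*s + 65)^3.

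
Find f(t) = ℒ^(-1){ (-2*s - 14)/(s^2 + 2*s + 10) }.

Complete the square in the denominator: s^2 + 2*s + 10 = (s + 1)^2 + 3^2.
Split the numerator to match: -2*s - 14 = -2·(s + 1) - 4·3.
Invert each term: -2·(s + 1)/((s + 1)^2 + 9) ↔ -2e^(-t)cos(3t); -4·3/((s + 1)^2 + 9) ↔ -4e^(-t)sin(3t).

f(t) = -4*exp(-t)*sin(3*t) - 2*exp(-t)*cos(3*t)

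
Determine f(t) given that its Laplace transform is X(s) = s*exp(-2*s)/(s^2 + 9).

f(t) = Heaviside(t - 2)*(cos(3*t - 6))

The factor e^(-2s) signals a time shift by c = 2 (second shifting theorem).
L{cos(3t)} = s/(s^2 + 9), so L^-1{s/(s^2 + 9)} = cos(3*t).
Hence the inverse is u(t - 2) times that function evaluated at t - 2.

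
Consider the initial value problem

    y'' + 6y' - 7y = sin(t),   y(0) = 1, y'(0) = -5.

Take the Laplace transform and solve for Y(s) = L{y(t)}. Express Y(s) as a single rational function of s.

Apply the Laplace transform to the equation.
The derivative rules (L{y''} = s^2 Y - s·y(0) - y'(0) and L{y'} = sY - y(0), with y(0) = 1, y'(0) = -5) turn the left side into (s^2 + 6*s - 7)Y - (s + 1).
The right side is L{sin(t)} = 1/(s^2 + 1).
So (s^2 + 6*s - 7)Y = 1/(s^2 + 1) + (s + 1).
Isolate Y and clear denominators.

Y(s) = (s^3 + s^2 + s + 2)/(s^4 + 6*s^3 - 6*s^2 + 6*s - 7)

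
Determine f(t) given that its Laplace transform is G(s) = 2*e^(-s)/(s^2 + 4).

f(t) = Heaviside(t - 1)*(sin(2*t - 2))

The factor e^(-s) signals a time shift by c = 1 (second shifting theorem).
L{sin(2t)} = 2/(s^2 + 4), so L^-1{2/(s^2 + 4)} = sin(2*t).
Hence the inverse is u(t - 1) times that function evaluated at t - 1.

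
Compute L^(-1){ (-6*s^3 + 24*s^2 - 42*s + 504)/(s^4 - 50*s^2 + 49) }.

Factor the denominator: s^4 - 50*s^2 + 49 = (s - 7)*(s - 1)*(s + 1)*(s + 7).
Partial fraction decomposition gives [6/(s + 1)] + [-6/(s + 7)] + [-1/(s - 7)] + [-5/(s - 1)].
Invert each term: 6/(s + 1) ↔ 6e^(-t); -6/(s + 7) ↔ -6e^(-7t); -1/(s - 7) ↔ -e^(7t); -5/(s - 1) ↔ -5e^(t).

-exp(7*t) - 5*exp(t) + 6*exp(-t) - 6*exp(-7*t)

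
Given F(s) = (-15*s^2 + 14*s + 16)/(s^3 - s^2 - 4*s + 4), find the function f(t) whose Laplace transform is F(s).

f(t) = -4*exp(2*t) - 5*exp(t) - 6*exp(-2*t)

Factor the denominator: s^3 - s^2 - 4*s + 4 = (s - 2)*(s - 1)*(s + 2).
Partial fraction decomposition gives [-4/(s - 2)] + [-6/(s + 2)] + [-5/(s - 1)].
Invert each term: -4/(s - 2) ↔ -4e^(2t); -6/(s + 2) ↔ -6e^(-2t); -5/(s - 1) ↔ -5e^(t).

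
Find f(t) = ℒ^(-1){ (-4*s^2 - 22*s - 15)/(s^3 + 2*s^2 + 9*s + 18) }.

Factor the denominator: s^3 + 2*s^2 + 9*s + 18 = (s + 2)*(s^2 + 9).
Partial fraction decomposition gives [1/(s + 2)] + [-5*s/(s^2 + 9)] + [-12/(s^2 + 9)].
Invert each term: 1/(s + 2) ↔ e^(-2t); -5·s/(s^2 + 9) ↔ -5cos(3t); -4·3/(s^2 + 9) ↔ -4sin(3t).

f(t) = -4*sin(3*t) - 5*cos(3*t) + exp(-2*t)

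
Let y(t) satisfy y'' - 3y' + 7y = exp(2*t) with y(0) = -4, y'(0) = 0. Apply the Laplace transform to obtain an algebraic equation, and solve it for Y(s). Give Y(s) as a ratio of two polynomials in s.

Y(s) = (-4*s^2 + 20*s - 23)/(s^3 - 5*s^2 + 13*s - 14)

Laplace-transform each side.
Using L{y''} = s^2 Y - s·y(0) - y'(0) and L{y'} = sY - y(0), with y(0) = -4, y'(0) = 0, the left side becomes (s^2 - 3*s + 7)Y - (-4*s + 12).
The right side is L{exp(2*t)} = 1/(s - 2).
So (s^2 - 3*s + 7)Y = 1/(s - 2) + (-4*s + 12).
Solve for Y(s) and write it as one ratio of polynomials.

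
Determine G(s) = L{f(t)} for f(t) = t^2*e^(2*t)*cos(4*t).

G(s) = 2*(s - 2)*(s^2 - 4*s - 44)/(s^2 - 4*s + 20)^3

L{cos(4t)} = s/(s^2 + 16).
Multiplying by e^(2t) shifts s → s - 2, so L{e^(2*t)*cos(4*t)} = (s - 2)/((s - 2)^2 + 16).
Then apply L{t^2·g(t)} = (-1)^2 d^2/ds^2[H(s)] with H(s) = (s - 2)/((s - 2)^2 + 16):
differentiating 2 times and applying the sign gives 2*(s - 2)*(s^2 - 4*s - 44)/(s^2 - 4*s + 20)^3.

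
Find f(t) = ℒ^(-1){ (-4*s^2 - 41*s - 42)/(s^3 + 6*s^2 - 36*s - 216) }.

Factor the denominator: s^3 + 6*s^2 - 36*s - 216 = (s - 6)*(s + 6)^2.
Partial fraction decomposition gives [-1/(s + 6)] + [-5/(s + 6)^2] + [-3/(s - 6)].
Invert each term: -1/(s + 6) ↔ -e^(-6t); -5/(s + 6)^2 ↔ -5t·e^(-6t); -3/(s - 6) ↔ -3e^(6t).

f(t) = -5*t*exp(-6*t) - 3*exp(6*t) - exp(-6*t)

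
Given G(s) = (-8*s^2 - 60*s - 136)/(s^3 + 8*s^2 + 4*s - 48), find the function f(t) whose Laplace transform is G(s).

Factor the denominator: s^3 + 8*s^2 + 4*s - 48 = (s - 2)*(s + 4)*(s + 6).
Partial fraction decomposition gives [-4/(s + 6)] + [-6/(s - 2)] + [2/(s + 4)].
Invert each term: -4/(s + 6) ↔ -4e^(-6t); -6/(s - 2) ↔ -6e^(2t); 2/(s + 4) ↔ 2e^(-4t).

f(t) = -6*exp(2*t) + 2*exp(-4*t) - 4*exp(-6*t)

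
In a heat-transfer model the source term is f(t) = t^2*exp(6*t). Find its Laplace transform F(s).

F(s) = 2/(s - 6)^3

L{e^(6t)} = 1/(s - 6).
Then apply L{t^2·g(t)} = (-1)^2 d^2/ds^2[G(s)] with G(s) = 1/(s - 6):
differentiating 2 times and applying the sign gives 2/(s - 6)^3.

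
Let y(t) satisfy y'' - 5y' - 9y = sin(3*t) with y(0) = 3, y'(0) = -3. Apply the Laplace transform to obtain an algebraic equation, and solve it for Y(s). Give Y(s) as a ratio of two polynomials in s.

Transform both sides with L{·}.
The derivative rules (L{y''} = s^2 Y - s·y(0) - y'(0) and L{y'} = sY - y(0), with y(0) = 3, y'(0) = -3) turn the left side into (s^2 - 5*s - 9)Y - (3*s - 18).
The right side is L{sin(3*t)} = 3/(s^2 + 9).
So (s^2 - 5*s - 9)Y = 3/(s^2 + 9) + (3*s - 18).
Isolate Y and clear denominators.

Y(s) = (3*s^3 - 18*s^2 + 27*s - 159)/(s^4 - 5*s^3 - 45*s - 81)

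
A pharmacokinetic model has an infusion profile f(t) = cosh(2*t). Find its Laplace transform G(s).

L{cosh(2t)} = s/(s^2 - 4).

G(s) = s/(s^2 - 4)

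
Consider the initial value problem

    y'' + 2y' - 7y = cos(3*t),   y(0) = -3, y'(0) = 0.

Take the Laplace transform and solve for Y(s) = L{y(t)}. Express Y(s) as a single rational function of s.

Y(s) = (-3*s^3 - 6*s^2 - 26*s - 54)/(s^4 + 2*s^3 + 2*s^2 + 18*s - 63)

Apply the Laplace transform to the equation.
The derivative rules (L{y''} = s^2 Y - s·y(0) - y'(0) and L{y'} = sY - y(0), with y(0) = -3, y'(0) = 0) turn the left side into (s^2 + 2*s - 7)Y - (-3*s - 6).
The right side is L{cos(3*t)} = s/(s^2 + 9).
So (s^2 + 2*s - 7)Y = s/(s^2 + 9) + (-3*s - 6).
Divide through and combine into a single rational function.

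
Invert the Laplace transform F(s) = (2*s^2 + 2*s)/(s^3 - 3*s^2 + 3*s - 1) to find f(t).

Factor the denominator: s^3 - 3*s^2 + 3*s - 1 = (s - 1)^3.
Partial fraction decomposition gives [2/(s - 1)] + [6/(s - 1)^2] + [4/(s - 1)^3].
Invert each term: 2/(s - 1) ↔ 2e^(t); 6/(s - 1)^2 ↔ 6t·e^(t); 4/(s - 1)^3 ↔ (2)t^2·e^(t).

f(t) = 2*t^2*exp(t) + 6*t*exp(t) + 2*exp(t)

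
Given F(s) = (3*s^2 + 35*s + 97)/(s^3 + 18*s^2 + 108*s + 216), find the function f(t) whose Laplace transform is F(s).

Factor the denominator: s^3 + 18*s^2 + 108*s + 216 = (s + 6)^3.
Partial fraction decomposition gives [3/(s + 6)] + [-1/(s + 6)^2] + [-5/(s + 6)^3].
Invert each term: 3/(s + 6) ↔ 3e^(-6t); -1/(s + 6)^2 ↔ -t·e^(-6t); -5/(s + 6)^3 ↔ (-5/2)t^2·e^(-6t).

f(t) = -5*t^2*exp(-6*t)/2 - t*exp(-6*t) + 3*exp(-6*t)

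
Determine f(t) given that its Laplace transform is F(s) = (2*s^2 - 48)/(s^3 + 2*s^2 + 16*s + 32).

Factor the denominator: s^3 + 2*s^2 + 16*s + 32 = (s + 2)*(s^2 + 16).
Partial fraction decomposition gives [-2/(s + 2)] + [4*s/(s^2 + 16)] + [-8/(s^2 + 16)].
Invert each term: -2/(s + 2) ↔ -2e^(-2t); 4·s/(s^2 + 16) ↔ 4cos(4t); -2·4/(s^2 + 16) ↔ -2sin(4t).

f(t) = -2*sin(4*t) + 4*cos(4*t) - 2*exp(-2*t)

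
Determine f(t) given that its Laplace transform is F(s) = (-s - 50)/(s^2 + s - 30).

Factor the denominator: s^2 + s - 30 = (s - 5)*(s + 6).
Partial fraction decomposition gives [4/(s + 6)] + [-5/(s - 5)].
Invert each term: 4/(s + 6) ↔ 4e^(-6t); -5/(s - 5) ↔ -5e^(5t).

f(t) = -5*exp(5*t) + 4*exp(-6*t)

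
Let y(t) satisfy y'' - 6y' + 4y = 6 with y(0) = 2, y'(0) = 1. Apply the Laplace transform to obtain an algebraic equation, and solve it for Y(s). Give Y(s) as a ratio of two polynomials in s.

Y(s) = (2*s^2 - 11*s + 6)/(s^3 - 6*s^2 + 4*s)

Transform both sides with L{·}.
With L{y''} = s^2 Y - s·y(0) - y'(0) and L{y'} = sY - y(0), with y(0) = 2, y'(0) = 1: the LHS transforms to (s^2 - 6*s + 4)Y - (2*s - 11).
The right side is L{6} = 6/s.
So (s^2 - 6*s + 4)Y = 6/s + (2*s - 11).
Isolate Y and clear denominators.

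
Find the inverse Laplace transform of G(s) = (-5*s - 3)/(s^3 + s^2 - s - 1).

-t*exp(-t) - 2*exp(t) + 2*exp(-t)

Factor the denominator: s^3 + s^2 - s - 1 = (s - 1)*(s + 1)^2.
Partial fraction decomposition gives [2/(s + 1)] + [-1/(s + 1)^2] + [-2/(s - 1)].
Invert each term: 2/(s + 1) ↔ 2e^(-t); -1/(s + 1)^2 ↔ -t·e^(-t); -2/(s - 1) ↔ -2e^(t).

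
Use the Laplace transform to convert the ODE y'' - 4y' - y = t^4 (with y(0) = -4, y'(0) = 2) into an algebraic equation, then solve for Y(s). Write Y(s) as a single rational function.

Y(s) = (-4*s^6 + 18*s^5 + 24)/(s^7 - 4*s^6 - s^5)

Apply the Laplace transform to the equation.
The derivative rules (L{y''} = s^2 Y - s·y(0) - y'(0) and L{y'} = sY - y(0), with y(0) = -4, y'(0) = 2) turn the left side into (s^2 - 4*s - 1)Y - (-4*s + 18).
The right side is L{t^4} = 24/s^5.
So (s^2 - 4*s - 1)Y = 24/s^5 + (-4*s + 18).
Divide through and combine into a single rational function.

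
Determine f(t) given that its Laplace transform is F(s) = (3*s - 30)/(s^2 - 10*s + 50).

f(t) = -3*exp(5*t)*sin(5*t) + 3*exp(5*t)*cos(5*t)

Complete the square in the denominator: s^2 - 10*s + 50 = (s - 5)^2 + 5^2.
Split the numerator to match: 3*s - 30 = 3·(s - 5) - 3·5.
Invert each term: 3·(s - 5)/((s - 5)^2 + 25) ↔ 3e^(5t)cos(5t); -3·5/((s - 5)^2 + 25) ↔ -3e^(5t)sin(5t).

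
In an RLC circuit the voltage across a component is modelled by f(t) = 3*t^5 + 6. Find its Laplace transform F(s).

F(s) = 6/s + 360/s^6

The transform is linear, so treat each term independently.
L{6} = 6/s; (3)·[L{t^5} = 5!/s^6 = 120/s^6].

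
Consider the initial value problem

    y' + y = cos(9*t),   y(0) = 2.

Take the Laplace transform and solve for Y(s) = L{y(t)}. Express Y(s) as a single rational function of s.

Take the Laplace transform of both sides.
The derivative rules (L{y'} = sY - y(0) = sY - 2) turn the left side into (s + 1)Y - (2).
The right side is L{cos(9*t)} = s/(s^2 + 81).
So (s + 1)Y = s/(s^2 + 81) + (2).
Isolate Y and clear denominators.

Y(s) = (2*s^2 + s + 162)/(s^3 + s^2 + 81*s + 81)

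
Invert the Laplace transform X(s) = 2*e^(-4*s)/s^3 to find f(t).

f(t) = Heaviside(t - 4)*((t - 4)^2)

The factor e^(-4s) signals a time shift by c = 4 (second shifting theorem).
L{t^2} = 2!/s^3 = 2/s^3, so L^-1{2/s^3} = t^2.
Hence the inverse is u(t - 4) times that function evaluated at t - 4.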